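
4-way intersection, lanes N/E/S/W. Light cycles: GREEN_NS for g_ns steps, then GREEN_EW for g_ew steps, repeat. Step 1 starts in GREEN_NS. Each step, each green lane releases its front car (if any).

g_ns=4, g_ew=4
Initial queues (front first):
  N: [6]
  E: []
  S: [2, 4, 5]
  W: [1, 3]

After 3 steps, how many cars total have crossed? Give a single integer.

Step 1 [NS]: N:car6-GO,E:wait,S:car2-GO,W:wait | queues: N=0 E=0 S=2 W=2
Step 2 [NS]: N:empty,E:wait,S:car4-GO,W:wait | queues: N=0 E=0 S=1 W=2
Step 3 [NS]: N:empty,E:wait,S:car5-GO,W:wait | queues: N=0 E=0 S=0 W=2
Cars crossed by step 3: 4

Answer: 4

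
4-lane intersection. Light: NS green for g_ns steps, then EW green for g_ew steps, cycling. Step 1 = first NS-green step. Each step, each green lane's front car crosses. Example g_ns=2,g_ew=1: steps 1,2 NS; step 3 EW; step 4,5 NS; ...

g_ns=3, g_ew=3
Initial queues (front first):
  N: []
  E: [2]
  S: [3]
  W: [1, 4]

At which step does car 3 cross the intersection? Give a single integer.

Step 1 [NS]: N:empty,E:wait,S:car3-GO,W:wait | queues: N=0 E=1 S=0 W=2
Step 2 [NS]: N:empty,E:wait,S:empty,W:wait | queues: N=0 E=1 S=0 W=2
Step 3 [NS]: N:empty,E:wait,S:empty,W:wait | queues: N=0 E=1 S=0 W=2
Step 4 [EW]: N:wait,E:car2-GO,S:wait,W:car1-GO | queues: N=0 E=0 S=0 W=1
Step 5 [EW]: N:wait,E:empty,S:wait,W:car4-GO | queues: N=0 E=0 S=0 W=0
Car 3 crosses at step 1

1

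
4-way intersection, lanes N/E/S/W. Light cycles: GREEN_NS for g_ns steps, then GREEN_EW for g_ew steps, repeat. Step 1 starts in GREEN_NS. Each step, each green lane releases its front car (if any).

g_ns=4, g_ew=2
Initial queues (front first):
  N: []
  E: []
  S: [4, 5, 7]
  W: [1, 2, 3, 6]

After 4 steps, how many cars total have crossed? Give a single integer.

Answer: 3

Derivation:
Step 1 [NS]: N:empty,E:wait,S:car4-GO,W:wait | queues: N=0 E=0 S=2 W=4
Step 2 [NS]: N:empty,E:wait,S:car5-GO,W:wait | queues: N=0 E=0 S=1 W=4
Step 3 [NS]: N:empty,E:wait,S:car7-GO,W:wait | queues: N=0 E=0 S=0 W=4
Step 4 [NS]: N:empty,E:wait,S:empty,W:wait | queues: N=0 E=0 S=0 W=4
Cars crossed by step 4: 3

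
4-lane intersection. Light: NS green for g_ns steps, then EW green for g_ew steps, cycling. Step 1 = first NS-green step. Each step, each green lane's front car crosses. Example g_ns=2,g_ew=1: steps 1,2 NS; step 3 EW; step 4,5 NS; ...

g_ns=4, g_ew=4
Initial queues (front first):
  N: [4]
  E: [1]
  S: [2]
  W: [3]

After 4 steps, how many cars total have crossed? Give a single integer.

Step 1 [NS]: N:car4-GO,E:wait,S:car2-GO,W:wait | queues: N=0 E=1 S=0 W=1
Step 2 [NS]: N:empty,E:wait,S:empty,W:wait | queues: N=0 E=1 S=0 W=1
Step 3 [NS]: N:empty,E:wait,S:empty,W:wait | queues: N=0 E=1 S=0 W=1
Step 4 [NS]: N:empty,E:wait,S:empty,W:wait | queues: N=0 E=1 S=0 W=1
Cars crossed by step 4: 2

Answer: 2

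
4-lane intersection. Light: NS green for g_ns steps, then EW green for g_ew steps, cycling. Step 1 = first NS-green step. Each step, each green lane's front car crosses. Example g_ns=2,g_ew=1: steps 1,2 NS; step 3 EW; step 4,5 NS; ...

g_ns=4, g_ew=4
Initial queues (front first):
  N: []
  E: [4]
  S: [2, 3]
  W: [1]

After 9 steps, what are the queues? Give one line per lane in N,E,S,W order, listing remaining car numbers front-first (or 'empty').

Step 1 [NS]: N:empty,E:wait,S:car2-GO,W:wait | queues: N=0 E=1 S=1 W=1
Step 2 [NS]: N:empty,E:wait,S:car3-GO,W:wait | queues: N=0 E=1 S=0 W=1
Step 3 [NS]: N:empty,E:wait,S:empty,W:wait | queues: N=0 E=1 S=0 W=1
Step 4 [NS]: N:empty,E:wait,S:empty,W:wait | queues: N=0 E=1 S=0 W=1
Step 5 [EW]: N:wait,E:car4-GO,S:wait,W:car1-GO | queues: N=0 E=0 S=0 W=0

N: empty
E: empty
S: empty
W: empty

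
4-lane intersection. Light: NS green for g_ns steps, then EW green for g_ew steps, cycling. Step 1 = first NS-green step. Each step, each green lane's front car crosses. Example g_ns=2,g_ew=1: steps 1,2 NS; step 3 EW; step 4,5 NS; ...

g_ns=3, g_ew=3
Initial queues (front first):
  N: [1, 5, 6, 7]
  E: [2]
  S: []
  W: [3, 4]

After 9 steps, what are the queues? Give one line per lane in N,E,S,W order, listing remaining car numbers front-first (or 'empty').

Step 1 [NS]: N:car1-GO,E:wait,S:empty,W:wait | queues: N=3 E=1 S=0 W=2
Step 2 [NS]: N:car5-GO,E:wait,S:empty,W:wait | queues: N=2 E=1 S=0 W=2
Step 3 [NS]: N:car6-GO,E:wait,S:empty,W:wait | queues: N=1 E=1 S=0 W=2
Step 4 [EW]: N:wait,E:car2-GO,S:wait,W:car3-GO | queues: N=1 E=0 S=0 W=1
Step 5 [EW]: N:wait,E:empty,S:wait,W:car4-GO | queues: N=1 E=0 S=0 W=0
Step 6 [EW]: N:wait,E:empty,S:wait,W:empty | queues: N=1 E=0 S=0 W=0
Step 7 [NS]: N:car7-GO,E:wait,S:empty,W:wait | queues: N=0 E=0 S=0 W=0

N: empty
E: empty
S: empty
W: empty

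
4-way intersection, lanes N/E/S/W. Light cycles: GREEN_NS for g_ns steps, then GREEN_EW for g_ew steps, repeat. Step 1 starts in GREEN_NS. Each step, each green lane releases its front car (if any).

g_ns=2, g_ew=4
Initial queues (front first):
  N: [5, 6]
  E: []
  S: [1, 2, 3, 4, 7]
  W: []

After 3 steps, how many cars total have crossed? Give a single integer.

Step 1 [NS]: N:car5-GO,E:wait,S:car1-GO,W:wait | queues: N=1 E=0 S=4 W=0
Step 2 [NS]: N:car6-GO,E:wait,S:car2-GO,W:wait | queues: N=0 E=0 S=3 W=0
Step 3 [EW]: N:wait,E:empty,S:wait,W:empty | queues: N=0 E=0 S=3 W=0
Cars crossed by step 3: 4

Answer: 4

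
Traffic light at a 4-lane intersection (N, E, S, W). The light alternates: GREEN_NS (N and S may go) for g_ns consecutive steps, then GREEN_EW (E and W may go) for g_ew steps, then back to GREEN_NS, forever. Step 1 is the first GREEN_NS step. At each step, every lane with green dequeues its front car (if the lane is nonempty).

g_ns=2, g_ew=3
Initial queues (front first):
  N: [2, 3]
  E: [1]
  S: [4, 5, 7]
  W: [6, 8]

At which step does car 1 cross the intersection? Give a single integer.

Step 1 [NS]: N:car2-GO,E:wait,S:car4-GO,W:wait | queues: N=1 E=1 S=2 W=2
Step 2 [NS]: N:car3-GO,E:wait,S:car5-GO,W:wait | queues: N=0 E=1 S=1 W=2
Step 3 [EW]: N:wait,E:car1-GO,S:wait,W:car6-GO | queues: N=0 E=0 S=1 W=1
Step 4 [EW]: N:wait,E:empty,S:wait,W:car8-GO | queues: N=0 E=0 S=1 W=0
Step 5 [EW]: N:wait,E:empty,S:wait,W:empty | queues: N=0 E=0 S=1 W=0
Step 6 [NS]: N:empty,E:wait,S:car7-GO,W:wait | queues: N=0 E=0 S=0 W=0
Car 1 crosses at step 3

3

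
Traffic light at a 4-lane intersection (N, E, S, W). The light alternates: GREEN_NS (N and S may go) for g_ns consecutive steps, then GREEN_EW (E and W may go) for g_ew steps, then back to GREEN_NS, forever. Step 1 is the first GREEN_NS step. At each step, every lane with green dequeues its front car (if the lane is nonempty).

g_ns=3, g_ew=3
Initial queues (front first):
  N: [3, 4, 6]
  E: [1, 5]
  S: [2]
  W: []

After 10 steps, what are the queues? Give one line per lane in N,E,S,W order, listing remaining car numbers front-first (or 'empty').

Step 1 [NS]: N:car3-GO,E:wait,S:car2-GO,W:wait | queues: N=2 E=2 S=0 W=0
Step 2 [NS]: N:car4-GO,E:wait,S:empty,W:wait | queues: N=1 E=2 S=0 W=0
Step 3 [NS]: N:car6-GO,E:wait,S:empty,W:wait | queues: N=0 E=2 S=0 W=0
Step 4 [EW]: N:wait,E:car1-GO,S:wait,W:empty | queues: N=0 E=1 S=0 W=0
Step 5 [EW]: N:wait,E:car5-GO,S:wait,W:empty | queues: N=0 E=0 S=0 W=0

N: empty
E: empty
S: empty
W: empty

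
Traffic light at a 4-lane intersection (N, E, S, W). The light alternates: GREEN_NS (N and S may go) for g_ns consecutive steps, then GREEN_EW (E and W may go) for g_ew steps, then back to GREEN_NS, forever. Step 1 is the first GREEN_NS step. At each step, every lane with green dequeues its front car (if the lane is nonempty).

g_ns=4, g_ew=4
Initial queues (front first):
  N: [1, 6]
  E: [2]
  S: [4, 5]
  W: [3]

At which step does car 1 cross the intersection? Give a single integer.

Step 1 [NS]: N:car1-GO,E:wait,S:car4-GO,W:wait | queues: N=1 E=1 S=1 W=1
Step 2 [NS]: N:car6-GO,E:wait,S:car5-GO,W:wait | queues: N=0 E=1 S=0 W=1
Step 3 [NS]: N:empty,E:wait,S:empty,W:wait | queues: N=0 E=1 S=0 W=1
Step 4 [NS]: N:empty,E:wait,S:empty,W:wait | queues: N=0 E=1 S=0 W=1
Step 5 [EW]: N:wait,E:car2-GO,S:wait,W:car3-GO | queues: N=0 E=0 S=0 W=0
Car 1 crosses at step 1

1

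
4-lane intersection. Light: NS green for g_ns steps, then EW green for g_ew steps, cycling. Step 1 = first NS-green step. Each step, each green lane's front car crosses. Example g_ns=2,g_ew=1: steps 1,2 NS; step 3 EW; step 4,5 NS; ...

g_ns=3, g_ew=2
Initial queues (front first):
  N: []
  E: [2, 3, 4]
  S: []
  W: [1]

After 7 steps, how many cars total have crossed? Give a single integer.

Answer: 3

Derivation:
Step 1 [NS]: N:empty,E:wait,S:empty,W:wait | queues: N=0 E=3 S=0 W=1
Step 2 [NS]: N:empty,E:wait,S:empty,W:wait | queues: N=0 E=3 S=0 W=1
Step 3 [NS]: N:empty,E:wait,S:empty,W:wait | queues: N=0 E=3 S=0 W=1
Step 4 [EW]: N:wait,E:car2-GO,S:wait,W:car1-GO | queues: N=0 E=2 S=0 W=0
Step 5 [EW]: N:wait,E:car3-GO,S:wait,W:empty | queues: N=0 E=1 S=0 W=0
Step 6 [NS]: N:empty,E:wait,S:empty,W:wait | queues: N=0 E=1 S=0 W=0
Step 7 [NS]: N:empty,E:wait,S:empty,W:wait | queues: N=0 E=1 S=0 W=0
Cars crossed by step 7: 3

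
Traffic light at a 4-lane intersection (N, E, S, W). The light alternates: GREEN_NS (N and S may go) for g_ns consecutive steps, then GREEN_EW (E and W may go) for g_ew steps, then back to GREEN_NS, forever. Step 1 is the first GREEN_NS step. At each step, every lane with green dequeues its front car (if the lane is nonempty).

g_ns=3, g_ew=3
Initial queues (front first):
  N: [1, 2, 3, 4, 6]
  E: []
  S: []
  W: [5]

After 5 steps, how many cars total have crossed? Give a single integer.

Step 1 [NS]: N:car1-GO,E:wait,S:empty,W:wait | queues: N=4 E=0 S=0 W=1
Step 2 [NS]: N:car2-GO,E:wait,S:empty,W:wait | queues: N=3 E=0 S=0 W=1
Step 3 [NS]: N:car3-GO,E:wait,S:empty,W:wait | queues: N=2 E=0 S=0 W=1
Step 4 [EW]: N:wait,E:empty,S:wait,W:car5-GO | queues: N=2 E=0 S=0 W=0
Step 5 [EW]: N:wait,E:empty,S:wait,W:empty | queues: N=2 E=0 S=0 W=0
Cars crossed by step 5: 4

Answer: 4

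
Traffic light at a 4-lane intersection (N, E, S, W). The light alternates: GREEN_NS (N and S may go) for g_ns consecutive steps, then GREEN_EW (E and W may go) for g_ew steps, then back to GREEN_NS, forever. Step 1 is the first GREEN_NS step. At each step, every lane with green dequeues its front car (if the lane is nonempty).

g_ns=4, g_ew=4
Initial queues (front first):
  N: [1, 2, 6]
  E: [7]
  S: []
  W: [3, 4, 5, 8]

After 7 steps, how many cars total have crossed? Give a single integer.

Answer: 7

Derivation:
Step 1 [NS]: N:car1-GO,E:wait,S:empty,W:wait | queues: N=2 E=1 S=0 W=4
Step 2 [NS]: N:car2-GO,E:wait,S:empty,W:wait | queues: N=1 E=1 S=0 W=4
Step 3 [NS]: N:car6-GO,E:wait,S:empty,W:wait | queues: N=0 E=1 S=0 W=4
Step 4 [NS]: N:empty,E:wait,S:empty,W:wait | queues: N=0 E=1 S=0 W=4
Step 5 [EW]: N:wait,E:car7-GO,S:wait,W:car3-GO | queues: N=0 E=0 S=0 W=3
Step 6 [EW]: N:wait,E:empty,S:wait,W:car4-GO | queues: N=0 E=0 S=0 W=2
Step 7 [EW]: N:wait,E:empty,S:wait,W:car5-GO | queues: N=0 E=0 S=0 W=1
Cars crossed by step 7: 7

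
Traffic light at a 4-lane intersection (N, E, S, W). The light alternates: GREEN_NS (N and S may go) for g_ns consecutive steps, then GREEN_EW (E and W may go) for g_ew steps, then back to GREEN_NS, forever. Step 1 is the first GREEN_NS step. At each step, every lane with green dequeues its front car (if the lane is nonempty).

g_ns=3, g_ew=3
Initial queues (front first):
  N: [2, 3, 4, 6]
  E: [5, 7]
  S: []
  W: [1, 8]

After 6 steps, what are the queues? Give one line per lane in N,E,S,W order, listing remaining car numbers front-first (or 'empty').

Step 1 [NS]: N:car2-GO,E:wait,S:empty,W:wait | queues: N=3 E=2 S=0 W=2
Step 2 [NS]: N:car3-GO,E:wait,S:empty,W:wait | queues: N=2 E=2 S=0 W=2
Step 3 [NS]: N:car4-GO,E:wait,S:empty,W:wait | queues: N=1 E=2 S=0 W=2
Step 4 [EW]: N:wait,E:car5-GO,S:wait,W:car1-GO | queues: N=1 E=1 S=0 W=1
Step 5 [EW]: N:wait,E:car7-GO,S:wait,W:car8-GO | queues: N=1 E=0 S=0 W=0
Step 6 [EW]: N:wait,E:empty,S:wait,W:empty | queues: N=1 E=0 S=0 W=0

N: 6
E: empty
S: empty
W: empty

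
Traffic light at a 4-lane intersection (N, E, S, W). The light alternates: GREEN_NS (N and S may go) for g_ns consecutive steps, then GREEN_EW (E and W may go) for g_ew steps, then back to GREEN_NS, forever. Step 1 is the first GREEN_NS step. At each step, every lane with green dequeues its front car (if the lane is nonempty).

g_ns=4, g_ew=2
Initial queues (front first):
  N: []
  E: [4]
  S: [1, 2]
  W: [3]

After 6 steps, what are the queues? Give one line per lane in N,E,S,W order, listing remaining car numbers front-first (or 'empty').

Step 1 [NS]: N:empty,E:wait,S:car1-GO,W:wait | queues: N=0 E=1 S=1 W=1
Step 2 [NS]: N:empty,E:wait,S:car2-GO,W:wait | queues: N=0 E=1 S=0 W=1
Step 3 [NS]: N:empty,E:wait,S:empty,W:wait | queues: N=0 E=1 S=0 W=1
Step 4 [NS]: N:empty,E:wait,S:empty,W:wait | queues: N=0 E=1 S=0 W=1
Step 5 [EW]: N:wait,E:car4-GO,S:wait,W:car3-GO | queues: N=0 E=0 S=0 W=0

N: empty
E: empty
S: empty
W: empty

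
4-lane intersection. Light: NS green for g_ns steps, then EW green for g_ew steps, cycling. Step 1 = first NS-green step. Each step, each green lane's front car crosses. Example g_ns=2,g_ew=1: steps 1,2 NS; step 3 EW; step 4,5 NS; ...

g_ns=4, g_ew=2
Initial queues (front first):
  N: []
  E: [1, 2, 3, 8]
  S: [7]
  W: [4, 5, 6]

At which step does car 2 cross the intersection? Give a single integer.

Step 1 [NS]: N:empty,E:wait,S:car7-GO,W:wait | queues: N=0 E=4 S=0 W=3
Step 2 [NS]: N:empty,E:wait,S:empty,W:wait | queues: N=0 E=4 S=0 W=3
Step 3 [NS]: N:empty,E:wait,S:empty,W:wait | queues: N=0 E=4 S=0 W=3
Step 4 [NS]: N:empty,E:wait,S:empty,W:wait | queues: N=0 E=4 S=0 W=3
Step 5 [EW]: N:wait,E:car1-GO,S:wait,W:car4-GO | queues: N=0 E=3 S=0 W=2
Step 6 [EW]: N:wait,E:car2-GO,S:wait,W:car5-GO | queues: N=0 E=2 S=0 W=1
Step 7 [NS]: N:empty,E:wait,S:empty,W:wait | queues: N=0 E=2 S=0 W=1
Step 8 [NS]: N:empty,E:wait,S:empty,W:wait | queues: N=0 E=2 S=0 W=1
Step 9 [NS]: N:empty,E:wait,S:empty,W:wait | queues: N=0 E=2 S=0 W=1
Step 10 [NS]: N:empty,E:wait,S:empty,W:wait | queues: N=0 E=2 S=0 W=1
Step 11 [EW]: N:wait,E:car3-GO,S:wait,W:car6-GO | queues: N=0 E=1 S=0 W=0
Step 12 [EW]: N:wait,E:car8-GO,S:wait,W:empty | queues: N=0 E=0 S=0 W=0
Car 2 crosses at step 6

6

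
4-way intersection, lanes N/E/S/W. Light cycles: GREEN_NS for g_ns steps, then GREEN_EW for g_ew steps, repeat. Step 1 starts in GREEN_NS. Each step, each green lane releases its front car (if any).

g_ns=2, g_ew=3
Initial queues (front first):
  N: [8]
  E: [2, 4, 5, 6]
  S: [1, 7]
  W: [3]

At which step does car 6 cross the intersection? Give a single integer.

Step 1 [NS]: N:car8-GO,E:wait,S:car1-GO,W:wait | queues: N=0 E=4 S=1 W=1
Step 2 [NS]: N:empty,E:wait,S:car7-GO,W:wait | queues: N=0 E=4 S=0 W=1
Step 3 [EW]: N:wait,E:car2-GO,S:wait,W:car3-GO | queues: N=0 E=3 S=0 W=0
Step 4 [EW]: N:wait,E:car4-GO,S:wait,W:empty | queues: N=0 E=2 S=0 W=0
Step 5 [EW]: N:wait,E:car5-GO,S:wait,W:empty | queues: N=0 E=1 S=0 W=0
Step 6 [NS]: N:empty,E:wait,S:empty,W:wait | queues: N=0 E=1 S=0 W=0
Step 7 [NS]: N:empty,E:wait,S:empty,W:wait | queues: N=0 E=1 S=0 W=0
Step 8 [EW]: N:wait,E:car6-GO,S:wait,W:empty | queues: N=0 E=0 S=0 W=0
Car 6 crosses at step 8

8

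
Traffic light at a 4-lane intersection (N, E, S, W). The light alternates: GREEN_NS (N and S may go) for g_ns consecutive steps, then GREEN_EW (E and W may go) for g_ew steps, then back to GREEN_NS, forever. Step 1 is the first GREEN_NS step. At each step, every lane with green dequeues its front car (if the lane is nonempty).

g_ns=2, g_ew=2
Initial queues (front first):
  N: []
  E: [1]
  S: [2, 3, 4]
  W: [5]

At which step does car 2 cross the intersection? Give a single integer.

Step 1 [NS]: N:empty,E:wait,S:car2-GO,W:wait | queues: N=0 E=1 S=2 W=1
Step 2 [NS]: N:empty,E:wait,S:car3-GO,W:wait | queues: N=0 E=1 S=1 W=1
Step 3 [EW]: N:wait,E:car1-GO,S:wait,W:car5-GO | queues: N=0 E=0 S=1 W=0
Step 4 [EW]: N:wait,E:empty,S:wait,W:empty | queues: N=0 E=0 S=1 W=0
Step 5 [NS]: N:empty,E:wait,S:car4-GO,W:wait | queues: N=0 E=0 S=0 W=0
Car 2 crosses at step 1

1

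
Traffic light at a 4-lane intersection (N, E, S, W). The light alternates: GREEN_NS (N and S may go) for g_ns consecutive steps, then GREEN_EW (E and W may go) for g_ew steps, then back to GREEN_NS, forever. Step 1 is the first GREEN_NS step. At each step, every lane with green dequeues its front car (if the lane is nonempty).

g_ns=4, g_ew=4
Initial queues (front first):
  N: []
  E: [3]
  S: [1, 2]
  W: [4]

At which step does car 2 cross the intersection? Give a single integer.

Step 1 [NS]: N:empty,E:wait,S:car1-GO,W:wait | queues: N=0 E=1 S=1 W=1
Step 2 [NS]: N:empty,E:wait,S:car2-GO,W:wait | queues: N=0 E=1 S=0 W=1
Step 3 [NS]: N:empty,E:wait,S:empty,W:wait | queues: N=0 E=1 S=0 W=1
Step 4 [NS]: N:empty,E:wait,S:empty,W:wait | queues: N=0 E=1 S=0 W=1
Step 5 [EW]: N:wait,E:car3-GO,S:wait,W:car4-GO | queues: N=0 E=0 S=0 W=0
Car 2 crosses at step 2

2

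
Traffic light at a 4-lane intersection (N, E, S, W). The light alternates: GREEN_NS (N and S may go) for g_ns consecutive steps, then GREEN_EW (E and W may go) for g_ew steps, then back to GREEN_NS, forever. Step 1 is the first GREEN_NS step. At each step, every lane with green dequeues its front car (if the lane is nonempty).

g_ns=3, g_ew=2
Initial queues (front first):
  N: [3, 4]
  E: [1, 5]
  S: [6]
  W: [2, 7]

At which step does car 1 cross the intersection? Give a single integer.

Step 1 [NS]: N:car3-GO,E:wait,S:car6-GO,W:wait | queues: N=1 E=2 S=0 W=2
Step 2 [NS]: N:car4-GO,E:wait,S:empty,W:wait | queues: N=0 E=2 S=0 W=2
Step 3 [NS]: N:empty,E:wait,S:empty,W:wait | queues: N=0 E=2 S=0 W=2
Step 4 [EW]: N:wait,E:car1-GO,S:wait,W:car2-GO | queues: N=0 E=1 S=0 W=1
Step 5 [EW]: N:wait,E:car5-GO,S:wait,W:car7-GO | queues: N=0 E=0 S=0 W=0
Car 1 crosses at step 4

4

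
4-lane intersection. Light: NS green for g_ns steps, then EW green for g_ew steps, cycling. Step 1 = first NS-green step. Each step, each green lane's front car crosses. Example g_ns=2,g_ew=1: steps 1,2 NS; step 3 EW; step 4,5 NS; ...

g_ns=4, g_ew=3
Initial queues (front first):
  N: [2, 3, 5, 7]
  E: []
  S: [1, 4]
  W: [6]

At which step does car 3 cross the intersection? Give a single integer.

Step 1 [NS]: N:car2-GO,E:wait,S:car1-GO,W:wait | queues: N=3 E=0 S=1 W=1
Step 2 [NS]: N:car3-GO,E:wait,S:car4-GO,W:wait | queues: N=2 E=0 S=0 W=1
Step 3 [NS]: N:car5-GO,E:wait,S:empty,W:wait | queues: N=1 E=0 S=0 W=1
Step 4 [NS]: N:car7-GO,E:wait,S:empty,W:wait | queues: N=0 E=0 S=0 W=1
Step 5 [EW]: N:wait,E:empty,S:wait,W:car6-GO | queues: N=0 E=0 S=0 W=0
Car 3 crosses at step 2

2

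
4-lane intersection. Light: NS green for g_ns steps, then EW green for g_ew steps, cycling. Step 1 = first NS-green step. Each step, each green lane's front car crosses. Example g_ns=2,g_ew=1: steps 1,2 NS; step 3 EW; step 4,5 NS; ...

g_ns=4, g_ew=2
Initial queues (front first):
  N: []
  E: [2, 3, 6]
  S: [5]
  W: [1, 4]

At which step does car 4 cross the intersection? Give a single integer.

Step 1 [NS]: N:empty,E:wait,S:car5-GO,W:wait | queues: N=0 E=3 S=0 W=2
Step 2 [NS]: N:empty,E:wait,S:empty,W:wait | queues: N=0 E=3 S=0 W=2
Step 3 [NS]: N:empty,E:wait,S:empty,W:wait | queues: N=0 E=3 S=0 W=2
Step 4 [NS]: N:empty,E:wait,S:empty,W:wait | queues: N=0 E=3 S=0 W=2
Step 5 [EW]: N:wait,E:car2-GO,S:wait,W:car1-GO | queues: N=0 E=2 S=0 W=1
Step 6 [EW]: N:wait,E:car3-GO,S:wait,W:car4-GO | queues: N=0 E=1 S=0 W=0
Step 7 [NS]: N:empty,E:wait,S:empty,W:wait | queues: N=0 E=1 S=0 W=0
Step 8 [NS]: N:empty,E:wait,S:empty,W:wait | queues: N=0 E=1 S=0 W=0
Step 9 [NS]: N:empty,E:wait,S:empty,W:wait | queues: N=0 E=1 S=0 W=0
Step 10 [NS]: N:empty,E:wait,S:empty,W:wait | queues: N=0 E=1 S=0 W=0
Step 11 [EW]: N:wait,E:car6-GO,S:wait,W:empty | queues: N=0 E=0 S=0 W=0
Car 4 crosses at step 6

6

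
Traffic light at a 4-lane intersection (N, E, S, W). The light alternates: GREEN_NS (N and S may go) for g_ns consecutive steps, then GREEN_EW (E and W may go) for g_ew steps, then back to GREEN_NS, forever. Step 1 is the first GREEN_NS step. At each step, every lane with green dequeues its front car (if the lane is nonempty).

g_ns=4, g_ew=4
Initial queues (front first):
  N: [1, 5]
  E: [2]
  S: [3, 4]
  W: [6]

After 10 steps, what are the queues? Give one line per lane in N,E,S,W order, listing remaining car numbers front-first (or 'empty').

Step 1 [NS]: N:car1-GO,E:wait,S:car3-GO,W:wait | queues: N=1 E=1 S=1 W=1
Step 2 [NS]: N:car5-GO,E:wait,S:car4-GO,W:wait | queues: N=0 E=1 S=0 W=1
Step 3 [NS]: N:empty,E:wait,S:empty,W:wait | queues: N=0 E=1 S=0 W=1
Step 4 [NS]: N:empty,E:wait,S:empty,W:wait | queues: N=0 E=1 S=0 W=1
Step 5 [EW]: N:wait,E:car2-GO,S:wait,W:car6-GO | queues: N=0 E=0 S=0 W=0

N: empty
E: empty
S: empty
W: empty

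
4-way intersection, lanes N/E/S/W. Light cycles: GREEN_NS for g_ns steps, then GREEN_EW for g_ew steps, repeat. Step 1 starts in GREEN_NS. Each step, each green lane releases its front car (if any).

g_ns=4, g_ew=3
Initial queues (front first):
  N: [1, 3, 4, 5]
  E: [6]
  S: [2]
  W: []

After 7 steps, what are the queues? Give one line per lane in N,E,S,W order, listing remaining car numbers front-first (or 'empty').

Step 1 [NS]: N:car1-GO,E:wait,S:car2-GO,W:wait | queues: N=3 E=1 S=0 W=0
Step 2 [NS]: N:car3-GO,E:wait,S:empty,W:wait | queues: N=2 E=1 S=0 W=0
Step 3 [NS]: N:car4-GO,E:wait,S:empty,W:wait | queues: N=1 E=1 S=0 W=0
Step 4 [NS]: N:car5-GO,E:wait,S:empty,W:wait | queues: N=0 E=1 S=0 W=0
Step 5 [EW]: N:wait,E:car6-GO,S:wait,W:empty | queues: N=0 E=0 S=0 W=0

N: empty
E: empty
S: empty
W: empty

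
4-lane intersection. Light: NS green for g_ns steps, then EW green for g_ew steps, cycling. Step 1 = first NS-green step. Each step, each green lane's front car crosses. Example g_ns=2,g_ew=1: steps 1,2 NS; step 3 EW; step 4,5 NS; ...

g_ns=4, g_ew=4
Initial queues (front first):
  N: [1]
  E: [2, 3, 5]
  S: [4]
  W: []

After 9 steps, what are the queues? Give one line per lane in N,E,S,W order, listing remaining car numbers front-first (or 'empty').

Step 1 [NS]: N:car1-GO,E:wait,S:car4-GO,W:wait | queues: N=0 E=3 S=0 W=0
Step 2 [NS]: N:empty,E:wait,S:empty,W:wait | queues: N=0 E=3 S=0 W=0
Step 3 [NS]: N:empty,E:wait,S:empty,W:wait | queues: N=0 E=3 S=0 W=0
Step 4 [NS]: N:empty,E:wait,S:empty,W:wait | queues: N=0 E=3 S=0 W=0
Step 5 [EW]: N:wait,E:car2-GO,S:wait,W:empty | queues: N=0 E=2 S=0 W=0
Step 6 [EW]: N:wait,E:car3-GO,S:wait,W:empty | queues: N=0 E=1 S=0 W=0
Step 7 [EW]: N:wait,E:car5-GO,S:wait,W:empty | queues: N=0 E=0 S=0 W=0

N: empty
E: empty
S: empty
W: empty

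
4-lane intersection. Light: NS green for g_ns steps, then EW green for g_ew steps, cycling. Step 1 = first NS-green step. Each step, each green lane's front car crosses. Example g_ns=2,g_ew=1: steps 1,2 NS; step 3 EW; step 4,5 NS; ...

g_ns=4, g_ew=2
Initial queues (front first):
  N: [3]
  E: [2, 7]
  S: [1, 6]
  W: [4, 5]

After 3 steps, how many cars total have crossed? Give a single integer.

Step 1 [NS]: N:car3-GO,E:wait,S:car1-GO,W:wait | queues: N=0 E=2 S=1 W=2
Step 2 [NS]: N:empty,E:wait,S:car6-GO,W:wait | queues: N=0 E=2 S=0 W=2
Step 3 [NS]: N:empty,E:wait,S:empty,W:wait | queues: N=0 E=2 S=0 W=2
Cars crossed by step 3: 3

Answer: 3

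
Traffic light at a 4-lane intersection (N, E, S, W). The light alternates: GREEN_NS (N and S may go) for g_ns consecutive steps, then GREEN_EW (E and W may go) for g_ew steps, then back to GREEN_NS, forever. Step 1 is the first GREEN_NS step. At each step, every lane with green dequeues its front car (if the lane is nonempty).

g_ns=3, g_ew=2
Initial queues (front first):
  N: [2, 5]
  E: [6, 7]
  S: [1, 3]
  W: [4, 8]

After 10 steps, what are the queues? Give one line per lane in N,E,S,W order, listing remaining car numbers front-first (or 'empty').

Step 1 [NS]: N:car2-GO,E:wait,S:car1-GO,W:wait | queues: N=1 E=2 S=1 W=2
Step 2 [NS]: N:car5-GO,E:wait,S:car3-GO,W:wait | queues: N=0 E=2 S=0 W=2
Step 3 [NS]: N:empty,E:wait,S:empty,W:wait | queues: N=0 E=2 S=0 W=2
Step 4 [EW]: N:wait,E:car6-GO,S:wait,W:car4-GO | queues: N=0 E=1 S=0 W=1
Step 5 [EW]: N:wait,E:car7-GO,S:wait,W:car8-GO | queues: N=0 E=0 S=0 W=0

N: empty
E: empty
S: empty
W: empty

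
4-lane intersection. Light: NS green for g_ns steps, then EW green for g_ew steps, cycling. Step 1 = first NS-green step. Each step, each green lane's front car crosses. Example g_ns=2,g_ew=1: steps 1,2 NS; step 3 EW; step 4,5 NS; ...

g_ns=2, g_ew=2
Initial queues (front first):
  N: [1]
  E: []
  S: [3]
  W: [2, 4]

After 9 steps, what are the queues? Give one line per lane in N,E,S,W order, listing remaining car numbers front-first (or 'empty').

Step 1 [NS]: N:car1-GO,E:wait,S:car3-GO,W:wait | queues: N=0 E=0 S=0 W=2
Step 2 [NS]: N:empty,E:wait,S:empty,W:wait | queues: N=0 E=0 S=0 W=2
Step 3 [EW]: N:wait,E:empty,S:wait,W:car2-GO | queues: N=0 E=0 S=0 W=1
Step 4 [EW]: N:wait,E:empty,S:wait,W:car4-GO | queues: N=0 E=0 S=0 W=0

N: empty
E: empty
S: empty
W: empty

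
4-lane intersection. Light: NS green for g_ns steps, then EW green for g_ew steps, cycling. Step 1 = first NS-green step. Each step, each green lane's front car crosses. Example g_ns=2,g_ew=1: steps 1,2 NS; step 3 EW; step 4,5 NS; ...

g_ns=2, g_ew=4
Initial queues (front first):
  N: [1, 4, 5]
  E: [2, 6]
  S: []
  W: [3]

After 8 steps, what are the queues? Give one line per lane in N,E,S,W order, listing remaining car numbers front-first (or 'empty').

Step 1 [NS]: N:car1-GO,E:wait,S:empty,W:wait | queues: N=2 E=2 S=0 W=1
Step 2 [NS]: N:car4-GO,E:wait,S:empty,W:wait | queues: N=1 E=2 S=0 W=1
Step 3 [EW]: N:wait,E:car2-GO,S:wait,W:car3-GO | queues: N=1 E=1 S=0 W=0
Step 4 [EW]: N:wait,E:car6-GO,S:wait,W:empty | queues: N=1 E=0 S=0 W=0
Step 5 [EW]: N:wait,E:empty,S:wait,W:empty | queues: N=1 E=0 S=0 W=0
Step 6 [EW]: N:wait,E:empty,S:wait,W:empty | queues: N=1 E=0 S=0 W=0
Step 7 [NS]: N:car5-GO,E:wait,S:empty,W:wait | queues: N=0 E=0 S=0 W=0

N: empty
E: empty
S: empty
W: empty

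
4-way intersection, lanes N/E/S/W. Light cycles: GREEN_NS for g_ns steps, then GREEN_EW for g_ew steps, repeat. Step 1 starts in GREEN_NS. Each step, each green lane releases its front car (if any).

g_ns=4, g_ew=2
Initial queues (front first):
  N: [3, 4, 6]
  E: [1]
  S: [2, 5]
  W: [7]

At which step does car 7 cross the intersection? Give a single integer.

Step 1 [NS]: N:car3-GO,E:wait,S:car2-GO,W:wait | queues: N=2 E=1 S=1 W=1
Step 2 [NS]: N:car4-GO,E:wait,S:car5-GO,W:wait | queues: N=1 E=1 S=0 W=1
Step 3 [NS]: N:car6-GO,E:wait,S:empty,W:wait | queues: N=0 E=1 S=0 W=1
Step 4 [NS]: N:empty,E:wait,S:empty,W:wait | queues: N=0 E=1 S=0 W=1
Step 5 [EW]: N:wait,E:car1-GO,S:wait,W:car7-GO | queues: N=0 E=0 S=0 W=0
Car 7 crosses at step 5

5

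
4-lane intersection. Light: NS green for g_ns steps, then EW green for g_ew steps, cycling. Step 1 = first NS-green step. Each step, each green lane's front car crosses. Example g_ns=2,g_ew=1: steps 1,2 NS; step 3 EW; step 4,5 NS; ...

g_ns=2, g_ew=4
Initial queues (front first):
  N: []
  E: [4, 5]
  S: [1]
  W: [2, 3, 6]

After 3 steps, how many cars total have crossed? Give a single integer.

Step 1 [NS]: N:empty,E:wait,S:car1-GO,W:wait | queues: N=0 E=2 S=0 W=3
Step 2 [NS]: N:empty,E:wait,S:empty,W:wait | queues: N=0 E=2 S=0 W=3
Step 3 [EW]: N:wait,E:car4-GO,S:wait,W:car2-GO | queues: N=0 E=1 S=0 W=2
Cars crossed by step 3: 3

Answer: 3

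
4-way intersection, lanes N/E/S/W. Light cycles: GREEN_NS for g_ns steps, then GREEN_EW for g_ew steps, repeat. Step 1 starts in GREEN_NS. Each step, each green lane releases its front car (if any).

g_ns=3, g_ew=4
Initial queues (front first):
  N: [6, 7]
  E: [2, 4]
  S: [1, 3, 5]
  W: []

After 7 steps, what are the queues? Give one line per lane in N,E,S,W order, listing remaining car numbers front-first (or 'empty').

Step 1 [NS]: N:car6-GO,E:wait,S:car1-GO,W:wait | queues: N=1 E=2 S=2 W=0
Step 2 [NS]: N:car7-GO,E:wait,S:car3-GO,W:wait | queues: N=0 E=2 S=1 W=0
Step 3 [NS]: N:empty,E:wait,S:car5-GO,W:wait | queues: N=0 E=2 S=0 W=0
Step 4 [EW]: N:wait,E:car2-GO,S:wait,W:empty | queues: N=0 E=1 S=0 W=0
Step 5 [EW]: N:wait,E:car4-GO,S:wait,W:empty | queues: N=0 E=0 S=0 W=0

N: empty
E: empty
S: empty
W: empty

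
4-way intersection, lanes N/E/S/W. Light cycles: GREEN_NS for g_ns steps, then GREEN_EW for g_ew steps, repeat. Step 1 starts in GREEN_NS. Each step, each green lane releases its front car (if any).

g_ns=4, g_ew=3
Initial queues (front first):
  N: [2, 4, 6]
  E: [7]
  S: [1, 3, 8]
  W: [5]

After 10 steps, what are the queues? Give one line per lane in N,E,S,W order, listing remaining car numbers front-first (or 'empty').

Step 1 [NS]: N:car2-GO,E:wait,S:car1-GO,W:wait | queues: N=2 E=1 S=2 W=1
Step 2 [NS]: N:car4-GO,E:wait,S:car3-GO,W:wait | queues: N=1 E=1 S=1 W=1
Step 3 [NS]: N:car6-GO,E:wait,S:car8-GO,W:wait | queues: N=0 E=1 S=0 W=1
Step 4 [NS]: N:empty,E:wait,S:empty,W:wait | queues: N=0 E=1 S=0 W=1
Step 5 [EW]: N:wait,E:car7-GO,S:wait,W:car5-GO | queues: N=0 E=0 S=0 W=0

N: empty
E: empty
S: empty
W: empty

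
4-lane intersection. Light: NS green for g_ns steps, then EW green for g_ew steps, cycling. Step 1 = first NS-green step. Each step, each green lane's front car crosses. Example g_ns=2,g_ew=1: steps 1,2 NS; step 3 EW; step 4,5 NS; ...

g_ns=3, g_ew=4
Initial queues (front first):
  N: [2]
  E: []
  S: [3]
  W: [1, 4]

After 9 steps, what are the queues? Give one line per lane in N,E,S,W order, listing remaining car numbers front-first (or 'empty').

Step 1 [NS]: N:car2-GO,E:wait,S:car3-GO,W:wait | queues: N=0 E=0 S=0 W=2
Step 2 [NS]: N:empty,E:wait,S:empty,W:wait | queues: N=0 E=0 S=0 W=2
Step 3 [NS]: N:empty,E:wait,S:empty,W:wait | queues: N=0 E=0 S=0 W=2
Step 4 [EW]: N:wait,E:empty,S:wait,W:car1-GO | queues: N=0 E=0 S=0 W=1
Step 5 [EW]: N:wait,E:empty,S:wait,W:car4-GO | queues: N=0 E=0 S=0 W=0

N: empty
E: empty
S: empty
W: empty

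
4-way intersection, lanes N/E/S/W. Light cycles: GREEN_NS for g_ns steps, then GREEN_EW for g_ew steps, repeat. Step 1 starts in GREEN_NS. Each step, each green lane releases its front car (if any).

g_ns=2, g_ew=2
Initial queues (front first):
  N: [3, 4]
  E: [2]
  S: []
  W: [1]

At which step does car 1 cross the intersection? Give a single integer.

Step 1 [NS]: N:car3-GO,E:wait,S:empty,W:wait | queues: N=1 E=1 S=0 W=1
Step 2 [NS]: N:car4-GO,E:wait,S:empty,W:wait | queues: N=0 E=1 S=0 W=1
Step 3 [EW]: N:wait,E:car2-GO,S:wait,W:car1-GO | queues: N=0 E=0 S=0 W=0
Car 1 crosses at step 3

3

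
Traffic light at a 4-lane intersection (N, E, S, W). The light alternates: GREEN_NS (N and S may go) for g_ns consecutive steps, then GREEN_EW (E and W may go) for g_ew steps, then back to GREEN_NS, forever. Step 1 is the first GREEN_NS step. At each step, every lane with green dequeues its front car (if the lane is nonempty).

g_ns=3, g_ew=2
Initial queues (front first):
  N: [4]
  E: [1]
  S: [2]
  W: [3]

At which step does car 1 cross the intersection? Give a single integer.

Step 1 [NS]: N:car4-GO,E:wait,S:car2-GO,W:wait | queues: N=0 E=1 S=0 W=1
Step 2 [NS]: N:empty,E:wait,S:empty,W:wait | queues: N=0 E=1 S=0 W=1
Step 3 [NS]: N:empty,E:wait,S:empty,W:wait | queues: N=0 E=1 S=0 W=1
Step 4 [EW]: N:wait,E:car1-GO,S:wait,W:car3-GO | queues: N=0 E=0 S=0 W=0
Car 1 crosses at step 4

4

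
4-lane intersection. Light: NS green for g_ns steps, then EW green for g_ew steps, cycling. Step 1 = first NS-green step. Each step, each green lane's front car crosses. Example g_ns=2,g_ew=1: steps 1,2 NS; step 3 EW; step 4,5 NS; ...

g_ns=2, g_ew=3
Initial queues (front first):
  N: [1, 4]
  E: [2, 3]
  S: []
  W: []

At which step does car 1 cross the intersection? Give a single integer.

Step 1 [NS]: N:car1-GO,E:wait,S:empty,W:wait | queues: N=1 E=2 S=0 W=0
Step 2 [NS]: N:car4-GO,E:wait,S:empty,W:wait | queues: N=0 E=2 S=0 W=0
Step 3 [EW]: N:wait,E:car2-GO,S:wait,W:empty | queues: N=0 E=1 S=0 W=0
Step 4 [EW]: N:wait,E:car3-GO,S:wait,W:empty | queues: N=0 E=0 S=0 W=0
Car 1 crosses at step 1

1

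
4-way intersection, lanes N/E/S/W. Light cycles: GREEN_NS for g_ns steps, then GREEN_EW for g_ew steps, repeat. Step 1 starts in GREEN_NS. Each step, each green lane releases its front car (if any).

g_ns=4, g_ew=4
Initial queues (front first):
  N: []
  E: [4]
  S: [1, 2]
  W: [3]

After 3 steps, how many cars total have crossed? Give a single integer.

Step 1 [NS]: N:empty,E:wait,S:car1-GO,W:wait | queues: N=0 E=1 S=1 W=1
Step 2 [NS]: N:empty,E:wait,S:car2-GO,W:wait | queues: N=0 E=1 S=0 W=1
Step 3 [NS]: N:empty,E:wait,S:empty,W:wait | queues: N=0 E=1 S=0 W=1
Cars crossed by step 3: 2

Answer: 2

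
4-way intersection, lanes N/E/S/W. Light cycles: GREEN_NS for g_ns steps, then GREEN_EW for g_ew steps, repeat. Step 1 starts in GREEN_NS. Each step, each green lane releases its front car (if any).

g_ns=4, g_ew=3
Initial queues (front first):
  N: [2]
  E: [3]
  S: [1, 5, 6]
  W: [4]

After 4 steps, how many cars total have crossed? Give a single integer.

Answer: 4

Derivation:
Step 1 [NS]: N:car2-GO,E:wait,S:car1-GO,W:wait | queues: N=0 E=1 S=2 W=1
Step 2 [NS]: N:empty,E:wait,S:car5-GO,W:wait | queues: N=0 E=1 S=1 W=1
Step 3 [NS]: N:empty,E:wait,S:car6-GO,W:wait | queues: N=0 E=1 S=0 W=1
Step 4 [NS]: N:empty,E:wait,S:empty,W:wait | queues: N=0 E=1 S=0 W=1
Cars crossed by step 4: 4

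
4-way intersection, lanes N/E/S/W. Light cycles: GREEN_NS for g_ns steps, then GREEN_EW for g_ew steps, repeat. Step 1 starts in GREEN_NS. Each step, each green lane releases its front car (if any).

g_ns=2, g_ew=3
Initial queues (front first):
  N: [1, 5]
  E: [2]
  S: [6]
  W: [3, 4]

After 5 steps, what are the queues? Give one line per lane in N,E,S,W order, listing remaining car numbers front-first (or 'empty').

Step 1 [NS]: N:car1-GO,E:wait,S:car6-GO,W:wait | queues: N=1 E=1 S=0 W=2
Step 2 [NS]: N:car5-GO,E:wait,S:empty,W:wait | queues: N=0 E=1 S=0 W=2
Step 3 [EW]: N:wait,E:car2-GO,S:wait,W:car3-GO | queues: N=0 E=0 S=0 W=1
Step 4 [EW]: N:wait,E:empty,S:wait,W:car4-GO | queues: N=0 E=0 S=0 W=0

N: empty
E: empty
S: empty
W: empty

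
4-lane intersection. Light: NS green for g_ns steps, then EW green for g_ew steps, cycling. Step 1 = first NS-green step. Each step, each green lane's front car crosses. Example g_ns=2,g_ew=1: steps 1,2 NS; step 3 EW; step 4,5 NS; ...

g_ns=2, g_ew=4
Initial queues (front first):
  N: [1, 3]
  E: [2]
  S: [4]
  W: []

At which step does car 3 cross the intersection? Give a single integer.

Step 1 [NS]: N:car1-GO,E:wait,S:car4-GO,W:wait | queues: N=1 E=1 S=0 W=0
Step 2 [NS]: N:car3-GO,E:wait,S:empty,W:wait | queues: N=0 E=1 S=0 W=0
Step 3 [EW]: N:wait,E:car2-GO,S:wait,W:empty | queues: N=0 E=0 S=0 W=0
Car 3 crosses at step 2

2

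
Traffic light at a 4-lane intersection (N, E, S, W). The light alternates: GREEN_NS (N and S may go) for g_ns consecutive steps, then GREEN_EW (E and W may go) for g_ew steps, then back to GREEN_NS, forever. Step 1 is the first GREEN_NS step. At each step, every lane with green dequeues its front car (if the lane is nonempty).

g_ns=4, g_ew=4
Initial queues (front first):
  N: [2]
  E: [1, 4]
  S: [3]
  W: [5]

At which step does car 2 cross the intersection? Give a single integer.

Step 1 [NS]: N:car2-GO,E:wait,S:car3-GO,W:wait | queues: N=0 E=2 S=0 W=1
Step 2 [NS]: N:empty,E:wait,S:empty,W:wait | queues: N=0 E=2 S=0 W=1
Step 3 [NS]: N:empty,E:wait,S:empty,W:wait | queues: N=0 E=2 S=0 W=1
Step 4 [NS]: N:empty,E:wait,S:empty,W:wait | queues: N=0 E=2 S=0 W=1
Step 5 [EW]: N:wait,E:car1-GO,S:wait,W:car5-GO | queues: N=0 E=1 S=0 W=0
Step 6 [EW]: N:wait,E:car4-GO,S:wait,W:empty | queues: N=0 E=0 S=0 W=0
Car 2 crosses at step 1

1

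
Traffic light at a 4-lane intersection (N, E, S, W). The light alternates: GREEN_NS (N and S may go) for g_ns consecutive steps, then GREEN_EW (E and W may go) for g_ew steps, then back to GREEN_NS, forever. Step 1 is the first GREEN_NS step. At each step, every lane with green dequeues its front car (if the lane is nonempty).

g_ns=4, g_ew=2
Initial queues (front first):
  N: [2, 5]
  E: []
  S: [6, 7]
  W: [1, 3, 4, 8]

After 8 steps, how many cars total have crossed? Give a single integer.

Answer: 6

Derivation:
Step 1 [NS]: N:car2-GO,E:wait,S:car6-GO,W:wait | queues: N=1 E=0 S=1 W=4
Step 2 [NS]: N:car5-GO,E:wait,S:car7-GO,W:wait | queues: N=0 E=0 S=0 W=4
Step 3 [NS]: N:empty,E:wait,S:empty,W:wait | queues: N=0 E=0 S=0 W=4
Step 4 [NS]: N:empty,E:wait,S:empty,W:wait | queues: N=0 E=0 S=0 W=4
Step 5 [EW]: N:wait,E:empty,S:wait,W:car1-GO | queues: N=0 E=0 S=0 W=3
Step 6 [EW]: N:wait,E:empty,S:wait,W:car3-GO | queues: N=0 E=0 S=0 W=2
Step 7 [NS]: N:empty,E:wait,S:empty,W:wait | queues: N=0 E=0 S=0 W=2
Step 8 [NS]: N:empty,E:wait,S:empty,W:wait | queues: N=0 E=0 S=0 W=2
Cars crossed by step 8: 6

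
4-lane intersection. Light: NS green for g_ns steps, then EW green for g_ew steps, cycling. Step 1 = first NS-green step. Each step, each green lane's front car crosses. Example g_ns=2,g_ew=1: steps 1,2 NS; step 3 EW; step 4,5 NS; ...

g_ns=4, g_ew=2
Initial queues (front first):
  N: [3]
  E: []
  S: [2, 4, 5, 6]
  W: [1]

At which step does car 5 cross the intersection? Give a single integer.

Step 1 [NS]: N:car3-GO,E:wait,S:car2-GO,W:wait | queues: N=0 E=0 S=3 W=1
Step 2 [NS]: N:empty,E:wait,S:car4-GO,W:wait | queues: N=0 E=0 S=2 W=1
Step 3 [NS]: N:empty,E:wait,S:car5-GO,W:wait | queues: N=0 E=0 S=1 W=1
Step 4 [NS]: N:empty,E:wait,S:car6-GO,W:wait | queues: N=0 E=0 S=0 W=1
Step 5 [EW]: N:wait,E:empty,S:wait,W:car1-GO | queues: N=0 E=0 S=0 W=0
Car 5 crosses at step 3

3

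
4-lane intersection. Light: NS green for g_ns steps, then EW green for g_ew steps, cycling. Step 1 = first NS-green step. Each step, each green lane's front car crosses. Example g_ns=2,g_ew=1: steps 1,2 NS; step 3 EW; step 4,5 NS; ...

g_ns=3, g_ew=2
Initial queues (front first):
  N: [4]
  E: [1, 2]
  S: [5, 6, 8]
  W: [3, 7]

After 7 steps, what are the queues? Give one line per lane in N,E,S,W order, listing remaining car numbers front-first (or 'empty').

Step 1 [NS]: N:car4-GO,E:wait,S:car5-GO,W:wait | queues: N=0 E=2 S=2 W=2
Step 2 [NS]: N:empty,E:wait,S:car6-GO,W:wait | queues: N=0 E=2 S=1 W=2
Step 3 [NS]: N:empty,E:wait,S:car8-GO,W:wait | queues: N=0 E=2 S=0 W=2
Step 4 [EW]: N:wait,E:car1-GO,S:wait,W:car3-GO | queues: N=0 E=1 S=0 W=1
Step 5 [EW]: N:wait,E:car2-GO,S:wait,W:car7-GO | queues: N=0 E=0 S=0 W=0

N: empty
E: empty
S: empty
W: empty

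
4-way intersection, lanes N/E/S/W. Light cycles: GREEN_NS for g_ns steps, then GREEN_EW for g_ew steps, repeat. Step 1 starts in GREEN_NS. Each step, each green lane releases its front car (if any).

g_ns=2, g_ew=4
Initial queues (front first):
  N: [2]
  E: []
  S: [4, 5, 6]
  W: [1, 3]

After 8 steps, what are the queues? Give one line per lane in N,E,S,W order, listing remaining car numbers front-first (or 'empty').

Step 1 [NS]: N:car2-GO,E:wait,S:car4-GO,W:wait | queues: N=0 E=0 S=2 W=2
Step 2 [NS]: N:empty,E:wait,S:car5-GO,W:wait | queues: N=0 E=0 S=1 W=2
Step 3 [EW]: N:wait,E:empty,S:wait,W:car1-GO | queues: N=0 E=0 S=1 W=1
Step 4 [EW]: N:wait,E:empty,S:wait,W:car3-GO | queues: N=0 E=0 S=1 W=0
Step 5 [EW]: N:wait,E:empty,S:wait,W:empty | queues: N=0 E=0 S=1 W=0
Step 6 [EW]: N:wait,E:empty,S:wait,W:empty | queues: N=0 E=0 S=1 W=0
Step 7 [NS]: N:empty,E:wait,S:car6-GO,W:wait | queues: N=0 E=0 S=0 W=0

N: empty
E: empty
S: empty
W: empty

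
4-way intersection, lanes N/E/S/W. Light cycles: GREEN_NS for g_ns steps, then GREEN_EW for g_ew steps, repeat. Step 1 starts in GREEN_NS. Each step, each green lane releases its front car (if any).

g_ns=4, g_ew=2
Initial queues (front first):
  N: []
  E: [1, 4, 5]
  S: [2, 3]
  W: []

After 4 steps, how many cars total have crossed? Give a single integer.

Answer: 2

Derivation:
Step 1 [NS]: N:empty,E:wait,S:car2-GO,W:wait | queues: N=0 E=3 S=1 W=0
Step 2 [NS]: N:empty,E:wait,S:car3-GO,W:wait | queues: N=0 E=3 S=0 W=0
Step 3 [NS]: N:empty,E:wait,S:empty,W:wait | queues: N=0 E=3 S=0 W=0
Step 4 [NS]: N:empty,E:wait,S:empty,W:wait | queues: N=0 E=3 S=0 W=0
Cars crossed by step 4: 2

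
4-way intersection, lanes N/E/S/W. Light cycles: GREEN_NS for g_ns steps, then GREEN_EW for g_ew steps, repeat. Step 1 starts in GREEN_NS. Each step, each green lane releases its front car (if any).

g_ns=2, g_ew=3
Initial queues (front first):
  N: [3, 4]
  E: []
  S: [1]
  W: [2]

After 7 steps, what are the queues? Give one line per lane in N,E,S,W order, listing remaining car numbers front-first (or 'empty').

Step 1 [NS]: N:car3-GO,E:wait,S:car1-GO,W:wait | queues: N=1 E=0 S=0 W=1
Step 2 [NS]: N:car4-GO,E:wait,S:empty,W:wait | queues: N=0 E=0 S=0 W=1
Step 3 [EW]: N:wait,E:empty,S:wait,W:car2-GO | queues: N=0 E=0 S=0 W=0

N: empty
E: empty
S: empty
W: empty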